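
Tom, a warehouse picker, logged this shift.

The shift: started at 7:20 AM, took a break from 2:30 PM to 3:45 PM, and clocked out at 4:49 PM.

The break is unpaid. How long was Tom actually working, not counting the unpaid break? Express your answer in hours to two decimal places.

The shift: 7:20 AM–4:49 PM = 9 h 29 min; less 75 min break → 8 h 14 min

8.23 hours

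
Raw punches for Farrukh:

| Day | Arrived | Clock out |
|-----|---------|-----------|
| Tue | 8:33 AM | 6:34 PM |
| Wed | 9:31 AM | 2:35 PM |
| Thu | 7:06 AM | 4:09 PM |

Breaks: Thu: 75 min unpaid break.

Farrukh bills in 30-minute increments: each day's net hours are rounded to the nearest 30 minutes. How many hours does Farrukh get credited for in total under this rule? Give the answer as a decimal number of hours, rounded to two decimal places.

23.00 hours

Tue: 8:33 AM–6:34 PM = 10 h 1 min → rounds to 10 h 0 min
Wed: 9:31 AM–2:35 PM = 5 h 4 min → rounds to 5 h 0 min
Thu: 7:06 AM–4:09 PM = 9 h 3 min − 75 min = 7 h 48 min → rounds to 8 h 0 min
Total credited: 23 h 0 min.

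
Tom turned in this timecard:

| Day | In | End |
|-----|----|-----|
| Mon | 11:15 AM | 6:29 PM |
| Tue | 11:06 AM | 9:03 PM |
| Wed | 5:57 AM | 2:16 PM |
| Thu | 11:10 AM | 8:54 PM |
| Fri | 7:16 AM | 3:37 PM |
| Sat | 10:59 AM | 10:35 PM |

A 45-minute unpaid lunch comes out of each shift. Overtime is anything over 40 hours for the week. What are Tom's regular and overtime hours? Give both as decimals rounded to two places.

Regular 40.00 hours, overtime 10.68 hours

Mon: 11:15 AM–6:29 PM = 7 h 14 min; less 45 min break → 6 h 29 min
Tue: 11:06 AM–9:03 PM = 9 h 57 min; less 45 min break → 9 h 12 min
Wed: 5:57 AM–2:16 PM = 8 h 19 min; less 45 min break → 7 h 34 min
Thu: 11:10 AM–8:54 PM = 9 h 44 min; less 45 min break → 8 h 59 min
Fri: 7:16 AM–3:37 PM = 8 h 21 min; less 45 min break → 7 h 36 min
Sat: 10:59 AM–10:35 PM = 11 h 36 min; less 45 min break → 10 h 51 min
Total worked: 50 h 41 min = 50.68 h.
Threshold 40 h → overtime 10 h 41 min, regular 40 h 0 min.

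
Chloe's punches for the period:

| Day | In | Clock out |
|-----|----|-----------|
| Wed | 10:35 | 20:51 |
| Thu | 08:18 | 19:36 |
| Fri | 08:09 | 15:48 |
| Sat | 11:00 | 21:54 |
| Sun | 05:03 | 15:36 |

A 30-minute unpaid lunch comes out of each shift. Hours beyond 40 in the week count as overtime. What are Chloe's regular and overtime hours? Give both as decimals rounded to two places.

Wed: 10:35–20:51 = 10 h 16 min; less 30 min break → 9 h 46 min
Thu: 08:18–19:36 = 11 h 18 min; less 30 min break → 10 h 48 min
Fri: 08:09–15:48 = 7 h 39 min; less 30 min break → 7 h 9 min
Sat: 11:00–21:54 = 10 h 54 min; less 30 min break → 10 h 24 min
Sun: 05:03–15:36 = 10 h 33 min; less 30 min break → 10 h 3 min
Total worked: 48 h 10 min = 48.17 h.
Threshold 40 h → overtime 8 h 10 min, regular 40 h 0 min.

Regular 40.00 hours, overtime 8.17 hours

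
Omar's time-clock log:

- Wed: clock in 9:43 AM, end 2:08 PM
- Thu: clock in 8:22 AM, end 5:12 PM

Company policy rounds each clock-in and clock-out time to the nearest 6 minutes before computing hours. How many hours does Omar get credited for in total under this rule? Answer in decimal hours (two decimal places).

Wed: in 9:43 AM→9:42 AM, out 2:08 PM→2:06 PM; 4 h 24 min
Thu: in 8:22 AM→8:24 AM, out 5:12 PM→5:12 PM; 8 h 48 min
Total credited: 13 h 12 min.

13.20 hours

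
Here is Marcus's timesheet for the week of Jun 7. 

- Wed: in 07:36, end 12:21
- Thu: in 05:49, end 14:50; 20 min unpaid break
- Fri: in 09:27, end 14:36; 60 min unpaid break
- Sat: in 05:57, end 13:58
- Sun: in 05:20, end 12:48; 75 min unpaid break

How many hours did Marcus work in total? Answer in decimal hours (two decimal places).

31.82 hours

Wed: 07:36–12:21 = 4 h 45 min
Thu: 05:49–14:50 = 9 h 1 min; less 20 min break → 8 h 41 min
Fri: 09:27–14:36 = 5 h 9 min; less 60 min break → 4 h 9 min
Sat: 05:57–13:58 = 8 h 1 min
Sun: 05:20–12:48 = 7 h 28 min; less 75 min break → 6 h 13 min
Total: 4 h 45 min + 8 h 41 min + 4 h 9 min + 8 h 1 min + 6 h 13 min = 31 h 49 min.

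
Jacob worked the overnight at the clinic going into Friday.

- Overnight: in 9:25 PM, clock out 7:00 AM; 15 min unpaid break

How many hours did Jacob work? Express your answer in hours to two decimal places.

9.33 hours

Overnight: 9:25 PM → midnight = 2 h 35 min; midnight → 7:00 AM = 7 h 0 min; span 9 h 35 min; less 15 min break → 9 h 20 min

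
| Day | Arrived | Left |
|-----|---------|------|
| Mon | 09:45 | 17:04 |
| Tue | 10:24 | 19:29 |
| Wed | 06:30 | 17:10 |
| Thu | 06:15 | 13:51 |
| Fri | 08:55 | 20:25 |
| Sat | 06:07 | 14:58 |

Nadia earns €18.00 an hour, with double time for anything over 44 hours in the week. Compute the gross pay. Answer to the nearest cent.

Mon: 09:45–17:04 = 7 h 19 min
Tue: 10:24–19:29 = 9 h 5 min
Wed: 06:30–17:10 = 10 h 40 min
Thu: 06:15–13:51 = 7 h 36 min
Fri: 08:55–20:25 = 11 h 30 min
Sat: 06:07–14:58 = 8 h 51 min
Total worked: 55 h 1 min = 3301 min.
Regular 44 h 0 min = 2640 min at €18.00/h; overtime 11 h 1 min = 661 min at €36.00/h.
Pay = (2640 × €18.00 + 661 × €36.00) ÷ 60 = €1188.60.

€1188.60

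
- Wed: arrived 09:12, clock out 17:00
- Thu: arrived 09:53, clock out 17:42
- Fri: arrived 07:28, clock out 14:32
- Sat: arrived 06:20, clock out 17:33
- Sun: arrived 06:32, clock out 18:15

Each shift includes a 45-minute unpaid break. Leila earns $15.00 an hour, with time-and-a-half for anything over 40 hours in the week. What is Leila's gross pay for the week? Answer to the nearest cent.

$642.00

Wed: 09:12–17:00 = 7 h 48 min; less 45 min break → 7 h 3 min
Thu: 09:53–17:42 = 7 h 49 min; less 45 min break → 7 h 4 min
Fri: 07:28–14:32 = 7 h 4 min; less 45 min break → 6 h 19 min
Sat: 06:20–17:33 = 11 h 13 min; less 45 min break → 10 h 28 min
Sun: 06:32–18:15 = 11 h 43 min; less 45 min break → 10 h 58 min
Total worked: 41 h 52 min = 2512 min.
Regular 40 h 0 min = 2400 min at $15.00/h; overtime 1 h 52 min = 112 min at $22.50/h.
Pay = (2400 × $15.00 + 112 × $22.50) ÷ 60 = $642.00.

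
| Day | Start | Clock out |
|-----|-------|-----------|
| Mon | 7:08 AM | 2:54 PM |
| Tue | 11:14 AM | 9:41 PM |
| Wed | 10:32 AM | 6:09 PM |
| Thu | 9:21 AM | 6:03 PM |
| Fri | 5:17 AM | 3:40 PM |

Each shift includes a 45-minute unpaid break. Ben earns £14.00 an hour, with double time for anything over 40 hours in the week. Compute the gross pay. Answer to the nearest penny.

Mon: 7:08 AM–2:54 PM = 7 h 46 min; less 45 min break → 7 h 1 min
Tue: 11:14 AM–9:41 PM = 10 h 27 min; less 45 min break → 9 h 42 min
Wed: 10:32 AM–6:09 PM = 7 h 37 min; less 45 min break → 6 h 52 min
Thu: 9:21 AM–6:03 PM = 8 h 42 min; less 45 min break → 7 h 57 min
Fri: 5:17 AM–3:40 PM = 10 h 23 min; less 45 min break → 9 h 38 min
Total worked: 41 h 10 min = 2470 min.
Regular 40 h 0 min = 2400 min at £14.00/h; overtime 1 h 10 min = 70 min at £28.00/h.
Pay = (2400 × £14.00 + 70 × £28.00) ÷ 60 = £592.67.

£592.67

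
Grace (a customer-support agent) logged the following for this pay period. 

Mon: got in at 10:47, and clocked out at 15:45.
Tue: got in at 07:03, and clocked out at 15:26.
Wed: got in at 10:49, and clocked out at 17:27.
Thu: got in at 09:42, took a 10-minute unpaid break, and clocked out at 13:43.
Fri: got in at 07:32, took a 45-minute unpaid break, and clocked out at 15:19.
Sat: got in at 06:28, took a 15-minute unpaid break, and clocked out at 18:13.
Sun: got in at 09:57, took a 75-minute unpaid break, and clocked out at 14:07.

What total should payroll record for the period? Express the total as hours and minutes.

Mon: 10:47–15:45 = 4 h 58 min
Tue: 07:03–15:26 = 8 h 23 min
Wed: 10:49–17:27 = 6 h 38 min
Thu: 09:42–13:43 = 4 h 1 min; less 10 min break → 3 h 51 min
Fri: 07:32–15:19 = 7 h 47 min; less 45 min break → 7 h 2 min
Sat: 06:28–18:13 = 11 h 45 min; less 15 min break → 11 h 30 min
Sun: 09:57–14:07 = 4 h 10 min; less 75 min break → 2 h 55 min
Total: 4 h 58 min + 8 h 23 min + 6 h 38 min + 3 h 51 min + 7 h 2 min + 11 h 30 min + 2 h 55 min = 45 h 17 min.

45 h 17 min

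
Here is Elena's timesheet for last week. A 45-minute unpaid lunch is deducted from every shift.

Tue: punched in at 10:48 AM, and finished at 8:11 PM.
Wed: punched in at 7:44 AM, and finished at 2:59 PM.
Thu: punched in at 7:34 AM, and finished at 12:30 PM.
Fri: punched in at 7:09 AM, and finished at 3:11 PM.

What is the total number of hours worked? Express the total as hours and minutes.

26 h 36 min

Tue: 10:48 AM–8:11 PM = 9 h 23 min; less 45 min break → 8 h 38 min
Wed: 7:44 AM–2:59 PM = 7 h 15 min; less 45 min break → 6 h 30 min
Thu: 7:34 AM–12:30 PM = 4 h 56 min; less 45 min break → 4 h 11 min
Fri: 7:09 AM–3:11 PM = 8 h 2 min; less 45 min break → 7 h 17 min
Total: 8 h 38 min + 6 h 30 min + 4 h 11 min + 7 h 17 min = 26 h 36 min.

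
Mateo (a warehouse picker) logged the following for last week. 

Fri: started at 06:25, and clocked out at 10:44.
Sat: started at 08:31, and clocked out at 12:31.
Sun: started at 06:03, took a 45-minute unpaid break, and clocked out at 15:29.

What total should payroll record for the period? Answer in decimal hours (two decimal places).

17.00 hours

Fri: 06:25–10:44 = 4 h 19 min
Sat: 08:31–12:31 = 4 h 0 min
Sun: 06:03–15:29 = 9 h 26 min; less 45 min break → 8 h 41 min
Total: 4 h 19 min + 4 h 0 min + 8 h 41 min = 17 h 0 min.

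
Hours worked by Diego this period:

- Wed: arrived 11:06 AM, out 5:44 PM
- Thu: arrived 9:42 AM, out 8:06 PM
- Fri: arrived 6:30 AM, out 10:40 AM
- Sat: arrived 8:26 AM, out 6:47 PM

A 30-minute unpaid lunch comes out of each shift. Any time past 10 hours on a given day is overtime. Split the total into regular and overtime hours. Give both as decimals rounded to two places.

Regular 29.55 hours, overtime 0.00 hours

Wed: 11:06 AM–5:44 PM = 6 h 38 min; less 30 min break → 6 h 8 min
Thu: 9:42 AM–8:06 PM = 10 h 24 min; less 30 min break → 9 h 54 min
Fri: 6:30 AM–10:40 AM = 4 h 10 min; less 30 min break → 3 h 40 min
Sat: 8:26 AM–6:47 PM = 10 h 21 min; less 30 min break → 9 h 51 min
Wed reg 6 h 8 min / OT 0 h 0 min; Thu reg 9 h 54 min / OT 0 h 0 min; Fri reg 3 h 40 min / OT 0 h 0 min; Sat reg 9 h 51 min / OT 0 h 0 min.
Totals: regular 29 h 33 min, overtime 0 h 0 min.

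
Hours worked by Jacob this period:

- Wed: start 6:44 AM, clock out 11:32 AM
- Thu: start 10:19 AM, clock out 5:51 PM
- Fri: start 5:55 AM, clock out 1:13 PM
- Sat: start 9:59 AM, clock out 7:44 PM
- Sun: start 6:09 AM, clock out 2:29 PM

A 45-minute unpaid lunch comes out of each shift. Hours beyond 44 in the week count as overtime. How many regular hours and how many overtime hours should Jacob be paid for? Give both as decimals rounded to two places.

Regular 33.97 hours, overtime 0.00 hours

Wed: 6:44 AM–11:32 AM = 4 h 48 min; less 45 min break → 4 h 3 min
Thu: 10:19 AM–5:51 PM = 7 h 32 min; less 45 min break → 6 h 47 min
Fri: 5:55 AM–1:13 PM = 7 h 18 min; less 45 min break → 6 h 33 min
Sat: 9:59 AM–7:44 PM = 9 h 45 min; less 45 min break → 9 h 0 min
Sun: 6:09 AM–2:29 PM = 8 h 20 min; less 45 min break → 7 h 35 min
Total worked: 33 h 58 min = 33.97 h.
Threshold 44 h → overtime 0 h 0 min, regular 33 h 58 min.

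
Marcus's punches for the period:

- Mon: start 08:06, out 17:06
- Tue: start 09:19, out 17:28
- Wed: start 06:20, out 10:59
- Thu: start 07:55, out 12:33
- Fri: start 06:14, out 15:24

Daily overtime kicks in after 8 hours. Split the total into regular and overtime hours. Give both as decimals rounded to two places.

Regular 33.28 hours, overtime 2.32 hours

Mon: 08:06–17:06 = 9 h 0 min
Tue: 09:19–17:28 = 8 h 9 min
Wed: 06:20–10:59 = 4 h 39 min
Thu: 07:55–12:33 = 4 h 38 min
Fri: 06:14–15:24 = 9 h 10 min
Mon reg 8 h 0 min / OT 1 h 0 min; Tue reg 8 h 0 min / OT 0 h 9 min; Wed reg 4 h 39 min / OT 0 h 0 min; Thu reg 4 h 38 min / OT 0 h 0 min; Fri reg 8 h 0 min / OT 1 h 10 min.
Totals: regular 33 h 17 min, overtime 2 h 19 min.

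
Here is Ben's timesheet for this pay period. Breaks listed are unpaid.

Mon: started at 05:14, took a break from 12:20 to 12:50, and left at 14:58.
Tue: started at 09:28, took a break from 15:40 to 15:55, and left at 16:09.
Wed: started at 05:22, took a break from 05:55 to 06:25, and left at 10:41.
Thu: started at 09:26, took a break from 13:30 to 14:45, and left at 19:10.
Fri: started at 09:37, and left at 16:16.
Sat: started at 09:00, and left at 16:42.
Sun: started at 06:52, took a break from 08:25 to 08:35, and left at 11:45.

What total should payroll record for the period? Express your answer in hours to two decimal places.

Mon: 05:14–14:58 = 9 h 44 min; less 30 min break → 9 h 14 min
Tue: 09:28–16:09 = 6 h 41 min; less 15 min break → 6 h 26 min
Wed: 05:22–10:41 = 5 h 19 min; less 30 min break → 4 h 49 min
Thu: 09:26–19:10 = 9 h 44 min; less 75 min break → 8 h 29 min
Fri: 09:37–16:16 = 6 h 39 min
Sat: 09:00–16:42 = 7 h 42 min
Sun: 06:52–11:45 = 4 h 53 min; less 10 min break → 4 h 43 min
Total: 9 h 14 min + 6 h 26 min + 4 h 49 min + 8 h 29 min + 6 h 39 min + 7 h 42 min + 4 h 43 min = 48 h 2 min.

48.03 hours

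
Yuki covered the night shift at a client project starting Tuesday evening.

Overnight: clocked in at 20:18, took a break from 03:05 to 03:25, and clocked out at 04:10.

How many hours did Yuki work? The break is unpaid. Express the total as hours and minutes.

Overnight: 20:18 → midnight = 3 h 42 min; midnight → 04:10 = 4 h 10 min; span 7 h 52 min; less 20 min break → 7 h 32 min

7 h 32 min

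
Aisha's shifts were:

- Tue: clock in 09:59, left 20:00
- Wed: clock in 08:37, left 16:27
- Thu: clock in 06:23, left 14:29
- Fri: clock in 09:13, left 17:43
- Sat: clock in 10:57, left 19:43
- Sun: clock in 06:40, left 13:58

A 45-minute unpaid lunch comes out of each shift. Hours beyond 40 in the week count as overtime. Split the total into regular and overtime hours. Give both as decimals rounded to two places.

Regular 40.00 hours, overtime 6.02 hours

Tue: 09:59–20:00 = 10 h 1 min; less 45 min break → 9 h 16 min
Wed: 08:37–16:27 = 7 h 50 min; less 45 min break → 7 h 5 min
Thu: 06:23–14:29 = 8 h 6 min; less 45 min break → 7 h 21 min
Fri: 09:13–17:43 = 8 h 30 min; less 45 min break → 7 h 45 min
Sat: 10:57–19:43 = 8 h 46 min; less 45 min break → 8 h 1 min
Sun: 06:40–13:58 = 7 h 18 min; less 45 min break → 6 h 33 min
Total worked: 46 h 1 min = 46.02 h.
Threshold 40 h → overtime 6 h 1 min, regular 40 h 0 min.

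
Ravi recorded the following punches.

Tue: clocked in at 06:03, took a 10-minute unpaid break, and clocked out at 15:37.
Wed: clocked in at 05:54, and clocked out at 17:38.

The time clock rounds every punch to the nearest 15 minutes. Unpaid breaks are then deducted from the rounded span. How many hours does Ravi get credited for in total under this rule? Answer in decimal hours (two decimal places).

Tue: in 06:03→06:00, out 15:37→15:30; 9 h 30 min − 10 min = 9 h 20 min
Wed: in 05:54→06:00, out 17:38→17:45; 11 h 45 min
Total credited: 21 h 5 min.

21.08 hours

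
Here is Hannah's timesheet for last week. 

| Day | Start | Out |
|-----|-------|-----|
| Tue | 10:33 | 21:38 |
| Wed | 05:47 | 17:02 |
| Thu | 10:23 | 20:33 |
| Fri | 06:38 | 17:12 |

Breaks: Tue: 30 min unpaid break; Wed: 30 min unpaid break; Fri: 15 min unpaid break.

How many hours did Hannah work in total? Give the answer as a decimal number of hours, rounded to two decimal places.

Tue: 10:33–21:38 = 11 h 5 min; less 30 min break → 10 h 35 min
Wed: 05:47–17:02 = 11 h 15 min; less 30 min break → 10 h 45 min
Thu: 10:23–20:33 = 10 h 10 min
Fri: 06:38–17:12 = 10 h 34 min; less 15 min break → 10 h 19 min
Total: 10 h 35 min + 10 h 45 min + 10 h 10 min + 10 h 19 min = 41 h 49 min.

41.82 hours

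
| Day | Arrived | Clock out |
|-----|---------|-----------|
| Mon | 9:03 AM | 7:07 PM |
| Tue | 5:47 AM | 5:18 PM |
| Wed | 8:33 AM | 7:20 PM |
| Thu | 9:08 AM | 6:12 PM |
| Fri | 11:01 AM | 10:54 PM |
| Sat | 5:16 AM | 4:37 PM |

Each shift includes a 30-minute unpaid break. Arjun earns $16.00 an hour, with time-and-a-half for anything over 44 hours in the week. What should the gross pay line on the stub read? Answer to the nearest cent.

Mon: 9:03 AM–7:07 PM = 10 h 4 min; less 30 min break → 9 h 34 min
Tue: 5:47 AM–5:18 PM = 11 h 31 min; less 30 min break → 11 h 1 min
Wed: 8:33 AM–7:20 PM = 10 h 47 min; less 30 min break → 10 h 17 min
Thu: 9:08 AM–6:12 PM = 9 h 4 min; less 30 min break → 8 h 34 min
Fri: 11:01 AM–10:54 PM = 11 h 53 min; less 30 min break → 11 h 23 min
Sat: 5:16 AM–4:37 PM = 11 h 21 min; less 30 min break → 10 h 51 min
Total worked: 61 h 40 min = 3700 min.
Regular 44 h 0 min = 2640 min at $16.00/h; overtime 17 h 40 min = 1060 min at $24.00/h.
Pay = (2640 × $16.00 + 1060 × $24.00) ÷ 60 = $1128.00.

$1128.00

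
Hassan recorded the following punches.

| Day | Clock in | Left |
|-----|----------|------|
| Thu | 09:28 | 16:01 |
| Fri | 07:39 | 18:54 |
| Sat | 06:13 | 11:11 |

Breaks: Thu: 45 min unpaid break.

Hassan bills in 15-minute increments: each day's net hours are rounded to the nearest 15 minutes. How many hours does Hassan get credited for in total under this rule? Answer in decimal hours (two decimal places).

Thu: 09:28–16:01 = 6 h 33 min − 45 min = 5 h 48 min → rounds to 5 h 45 min
Fri: 07:39–18:54 = 11 h 15 min → rounds to 11 h 15 min
Sat: 06:13–11:11 = 4 h 58 min → rounds to 5 h 0 min
Total credited: 22 h 0 min.

22.00 hours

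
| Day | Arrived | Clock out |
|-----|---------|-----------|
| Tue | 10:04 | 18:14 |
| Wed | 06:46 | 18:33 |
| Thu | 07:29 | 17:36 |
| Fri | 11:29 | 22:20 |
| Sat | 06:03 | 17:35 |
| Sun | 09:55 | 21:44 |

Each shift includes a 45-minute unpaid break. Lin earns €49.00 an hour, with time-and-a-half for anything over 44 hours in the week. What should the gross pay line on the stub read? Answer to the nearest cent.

Tue: 10:04–18:14 = 8 h 10 min; less 45 min break → 7 h 25 min
Wed: 06:46–18:33 = 11 h 47 min; less 45 min break → 11 h 2 min
Thu: 07:29–17:36 = 10 h 7 min; less 45 min break → 9 h 22 min
Fri: 11:29–22:20 = 10 h 51 min; less 45 min break → 10 h 6 min
Sat: 06:03–17:35 = 11 h 32 min; less 45 min break → 10 h 47 min
Sun: 09:55–21:44 = 11 h 49 min; less 45 min break → 11 h 4 min
Total worked: 59 h 46 min = 3586 min.
Regular 44 h 0 min = 2640 min at €49.00/h; overtime 15 h 46 min = 946 min at €73.50/h.
Pay = (2640 × €49.00 + 946 × €73.50) ÷ 60 = €3314.85.

€3314.85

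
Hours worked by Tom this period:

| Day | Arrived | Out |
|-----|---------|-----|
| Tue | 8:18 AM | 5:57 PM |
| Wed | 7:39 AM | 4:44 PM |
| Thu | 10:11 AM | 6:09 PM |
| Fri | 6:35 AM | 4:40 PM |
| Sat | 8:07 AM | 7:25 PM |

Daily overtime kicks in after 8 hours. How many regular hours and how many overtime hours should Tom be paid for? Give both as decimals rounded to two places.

Tue: 8:18 AM–5:57 PM = 9 h 39 min
Wed: 7:39 AM–4:44 PM = 9 h 5 min
Thu: 10:11 AM–6:09 PM = 7 h 58 min
Fri: 6:35 AM–4:40 PM = 10 h 5 min
Sat: 8:07 AM–7:25 PM = 11 h 18 min
Tue reg 8 h 0 min / OT 1 h 39 min; Wed reg 8 h 0 min / OT 1 h 5 min; Thu reg 7 h 58 min / OT 0 h 0 min; Fri reg 8 h 0 min / OT 2 h 5 min; Sat reg 8 h 0 min / OT 3 h 18 min.
Totals: regular 39 h 58 min, overtime 8 h 7 min.

Regular 39.97 hours, overtime 8.12 hours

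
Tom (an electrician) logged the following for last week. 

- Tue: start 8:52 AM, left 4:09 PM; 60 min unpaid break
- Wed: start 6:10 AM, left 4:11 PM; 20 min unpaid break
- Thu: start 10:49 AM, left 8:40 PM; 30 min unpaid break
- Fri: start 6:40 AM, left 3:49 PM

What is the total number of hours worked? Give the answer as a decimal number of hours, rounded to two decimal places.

34.47 hours

Tue: 8:52 AM–4:09 PM = 7 h 17 min; less 60 min break → 6 h 17 min
Wed: 6:10 AM–4:11 PM = 10 h 1 min; less 20 min break → 9 h 41 min
Thu: 10:49 AM–8:40 PM = 9 h 51 min; less 30 min break → 9 h 21 min
Fri: 6:40 AM–3:49 PM = 9 h 9 min
Total: 6 h 17 min + 9 h 41 min + 9 h 21 min + 9 h 9 min = 34 h 28 min.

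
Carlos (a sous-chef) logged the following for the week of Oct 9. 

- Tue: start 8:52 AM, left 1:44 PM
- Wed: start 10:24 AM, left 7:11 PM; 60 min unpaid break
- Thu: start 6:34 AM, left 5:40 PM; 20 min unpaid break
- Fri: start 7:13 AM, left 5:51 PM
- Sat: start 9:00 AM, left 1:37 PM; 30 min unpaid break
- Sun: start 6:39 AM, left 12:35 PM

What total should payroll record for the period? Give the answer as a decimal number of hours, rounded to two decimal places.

Tue: 8:52 AM–1:44 PM = 4 h 52 min
Wed: 10:24 AM–7:11 PM = 8 h 47 min; less 60 min break → 7 h 47 min
Thu: 6:34 AM–5:40 PM = 11 h 6 min; less 20 min break → 10 h 46 min
Fri: 7:13 AM–5:51 PM = 10 h 38 min
Sat: 9:00 AM–1:37 PM = 4 h 37 min; less 30 min break → 4 h 7 min
Sun: 6:39 AM–12:35 PM = 5 h 56 min
Total: 4 h 52 min + 7 h 47 min + 10 h 46 min + 10 h 38 min + 4 h 7 min + 5 h 56 min = 44 h 6 min.

44.10 hours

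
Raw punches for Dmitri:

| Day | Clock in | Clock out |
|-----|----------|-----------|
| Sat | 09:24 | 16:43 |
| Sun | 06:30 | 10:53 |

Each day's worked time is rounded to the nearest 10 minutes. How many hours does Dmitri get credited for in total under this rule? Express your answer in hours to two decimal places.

Sat: 09:24–16:43 = 7 h 19 min → rounds to 7 h 20 min
Sun: 06:30–10:53 = 4 h 23 min → rounds to 4 h 20 min
Total credited: 11 h 40 min.

11.67 hours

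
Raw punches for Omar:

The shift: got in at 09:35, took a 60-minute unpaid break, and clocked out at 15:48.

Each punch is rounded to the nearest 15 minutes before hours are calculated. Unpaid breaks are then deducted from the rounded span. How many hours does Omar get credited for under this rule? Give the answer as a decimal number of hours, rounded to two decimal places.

The shift: in 09:35→09:30, out 15:48→15:45; 6 h 15 min − 60 min = 5 h 15 min

5.25 hours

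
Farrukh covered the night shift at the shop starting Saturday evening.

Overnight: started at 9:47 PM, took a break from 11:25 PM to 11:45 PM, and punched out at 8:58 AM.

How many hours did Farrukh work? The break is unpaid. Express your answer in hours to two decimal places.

Overnight: 9:47 PM → midnight = 2 h 13 min; midnight → 8:58 AM = 8 h 58 min; span 11 h 11 min; less 20 min break → 10 h 51 min

10.85 hours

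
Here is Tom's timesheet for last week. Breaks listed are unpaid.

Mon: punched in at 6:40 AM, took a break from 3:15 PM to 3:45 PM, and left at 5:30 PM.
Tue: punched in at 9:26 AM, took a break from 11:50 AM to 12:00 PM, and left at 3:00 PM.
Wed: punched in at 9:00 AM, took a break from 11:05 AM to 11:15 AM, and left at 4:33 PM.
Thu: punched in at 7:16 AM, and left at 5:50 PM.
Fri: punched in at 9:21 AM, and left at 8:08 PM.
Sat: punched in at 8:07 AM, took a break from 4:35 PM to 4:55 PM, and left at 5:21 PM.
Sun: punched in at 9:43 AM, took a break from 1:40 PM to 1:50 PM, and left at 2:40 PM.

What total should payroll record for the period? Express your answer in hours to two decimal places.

Mon: 6:40 AM–5:30 PM = 10 h 50 min; less 30 min break → 10 h 20 min
Tue: 9:26 AM–3:00 PM = 5 h 34 min; less 10 min break → 5 h 24 min
Wed: 9:00 AM–4:33 PM = 7 h 33 min; less 10 min break → 7 h 23 min
Thu: 7:16 AM–5:50 PM = 10 h 34 min
Fri: 9:21 AM–8:08 PM = 10 h 47 min
Sat: 8:07 AM–5:21 PM = 9 h 14 min; less 20 min break → 8 h 54 min
Sun: 9:43 AM–2:40 PM = 4 h 57 min; less 10 min break → 4 h 47 min
Total: 10 h 20 min + 5 h 24 min + 7 h 23 min + 10 h 34 min + 10 h 47 min + 8 h 54 min + 4 h 47 min = 58 h 9 min.

58.15 hours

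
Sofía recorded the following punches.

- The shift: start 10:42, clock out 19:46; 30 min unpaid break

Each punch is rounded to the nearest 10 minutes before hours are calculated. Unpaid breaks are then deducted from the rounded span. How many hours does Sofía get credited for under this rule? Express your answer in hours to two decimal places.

The shift: in 10:42→10:40, out 19:46→19:50; 9 h 10 min − 30 min = 8 h 40 min

8.67 hours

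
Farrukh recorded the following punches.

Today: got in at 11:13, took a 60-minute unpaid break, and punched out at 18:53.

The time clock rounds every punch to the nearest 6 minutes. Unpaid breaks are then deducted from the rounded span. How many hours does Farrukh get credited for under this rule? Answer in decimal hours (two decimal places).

6.70 hours

Today: in 11:13→11:12, out 18:53→18:54; 7 h 42 min − 60 min = 6 h 42 min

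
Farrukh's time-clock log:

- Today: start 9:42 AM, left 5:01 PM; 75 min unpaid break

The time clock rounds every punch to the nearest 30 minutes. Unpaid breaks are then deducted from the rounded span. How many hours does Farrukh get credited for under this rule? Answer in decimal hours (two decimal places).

Today: in 9:42 AM→9:30 AM, out 5:01 PM→5:00 PM; 7 h 30 min − 75 min = 6 h 15 min

6.25 hours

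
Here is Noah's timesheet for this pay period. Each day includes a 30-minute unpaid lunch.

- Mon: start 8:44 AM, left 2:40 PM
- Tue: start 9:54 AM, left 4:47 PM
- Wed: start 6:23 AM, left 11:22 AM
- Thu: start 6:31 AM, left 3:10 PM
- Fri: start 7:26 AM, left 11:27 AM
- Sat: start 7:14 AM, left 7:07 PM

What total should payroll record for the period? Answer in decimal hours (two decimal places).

39.35 hours

Mon: 8:44 AM–2:40 PM = 5 h 56 min; less 30 min break → 5 h 26 min
Tue: 9:54 AM–4:47 PM = 6 h 53 min; less 30 min break → 6 h 23 min
Wed: 6:23 AM–11:22 AM = 4 h 59 min; less 30 min break → 4 h 29 min
Thu: 6:31 AM–3:10 PM = 8 h 39 min; less 30 min break → 8 h 9 min
Fri: 7:26 AM–11:27 AM = 4 h 1 min; less 30 min break → 3 h 31 min
Sat: 7:14 AM–7:07 PM = 11 h 53 min; less 30 min break → 11 h 23 min
Total: 5 h 26 min + 6 h 23 min + 4 h 29 min + 8 h 9 min + 3 h 31 min + 11 h 23 min = 39 h 21 min.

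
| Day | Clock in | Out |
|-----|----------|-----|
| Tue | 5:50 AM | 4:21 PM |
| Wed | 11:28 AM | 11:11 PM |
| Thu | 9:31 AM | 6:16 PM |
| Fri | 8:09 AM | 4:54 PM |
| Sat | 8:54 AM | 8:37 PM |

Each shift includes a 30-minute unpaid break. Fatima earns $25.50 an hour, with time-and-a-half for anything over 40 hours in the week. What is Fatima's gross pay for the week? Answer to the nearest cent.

Tue: 5:50 AM–4:21 PM = 10 h 31 min; less 30 min break → 10 h 1 min
Wed: 11:28 AM–11:11 PM = 11 h 43 min; less 30 min break → 11 h 13 min
Thu: 9:31 AM–6:16 PM = 8 h 45 min; less 30 min break → 8 h 15 min
Fri: 8:09 AM–4:54 PM = 8 h 45 min; less 30 min break → 8 h 15 min
Sat: 8:54 AM–8:37 PM = 11 h 43 min; less 30 min break → 11 h 13 min
Total worked: 48 h 57 min = 2937 min.
Regular 40 h 0 min = 2400 min at $25.50/h; overtime 8 h 57 min = 537 min at $38.25/h.
Pay = (2400 × $25.50 + 537 × $38.25) ÷ 60 = $1362.34.

$1362.34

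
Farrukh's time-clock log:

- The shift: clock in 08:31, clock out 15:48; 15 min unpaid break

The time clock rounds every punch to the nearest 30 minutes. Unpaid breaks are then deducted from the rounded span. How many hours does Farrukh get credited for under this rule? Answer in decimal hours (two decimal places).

7.25 hours

The shift: in 08:31→08:30, out 15:48→16:00; 7 h 30 min − 15 min = 7 h 15 min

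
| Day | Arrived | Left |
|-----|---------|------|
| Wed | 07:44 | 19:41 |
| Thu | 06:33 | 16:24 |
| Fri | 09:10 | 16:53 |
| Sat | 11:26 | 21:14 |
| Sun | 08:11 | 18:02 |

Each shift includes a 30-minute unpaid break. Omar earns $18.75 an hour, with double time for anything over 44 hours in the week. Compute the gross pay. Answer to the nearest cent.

$925.00

Wed: 07:44–19:41 = 11 h 57 min; less 30 min break → 11 h 27 min
Thu: 06:33–16:24 = 9 h 51 min; less 30 min break → 9 h 21 min
Fri: 09:10–16:53 = 7 h 43 min; less 30 min break → 7 h 13 min
Sat: 11:26–21:14 = 9 h 48 min; less 30 min break → 9 h 18 min
Sun: 08:11–18:02 = 9 h 51 min; less 30 min break → 9 h 21 min
Total worked: 46 h 40 min = 2800 min.
Regular 44 h 0 min = 2640 min at $18.75/h; overtime 2 h 40 min = 160 min at $37.50/h.
Pay = (2640 × $18.75 + 160 × $37.50) ÷ 60 = $925.00.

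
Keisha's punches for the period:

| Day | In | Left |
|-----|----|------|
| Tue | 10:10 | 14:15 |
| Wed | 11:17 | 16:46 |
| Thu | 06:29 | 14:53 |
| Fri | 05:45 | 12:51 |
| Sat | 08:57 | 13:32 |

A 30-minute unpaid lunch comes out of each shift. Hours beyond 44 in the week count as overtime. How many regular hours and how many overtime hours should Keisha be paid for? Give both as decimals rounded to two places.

Regular 27.15 hours, overtime 0.00 hours

Tue: 10:10–14:15 = 4 h 5 min; less 30 min break → 3 h 35 min
Wed: 11:17–16:46 = 5 h 29 min; less 30 min break → 4 h 59 min
Thu: 06:29–14:53 = 8 h 24 min; less 30 min break → 7 h 54 min
Fri: 05:45–12:51 = 7 h 6 min; less 30 min break → 6 h 36 min
Sat: 08:57–13:32 = 4 h 35 min; less 30 min break → 4 h 5 min
Total worked: 27 h 9 min = 27.15 h.
Threshold 44 h → overtime 0 h 0 min, regular 27 h 9 min.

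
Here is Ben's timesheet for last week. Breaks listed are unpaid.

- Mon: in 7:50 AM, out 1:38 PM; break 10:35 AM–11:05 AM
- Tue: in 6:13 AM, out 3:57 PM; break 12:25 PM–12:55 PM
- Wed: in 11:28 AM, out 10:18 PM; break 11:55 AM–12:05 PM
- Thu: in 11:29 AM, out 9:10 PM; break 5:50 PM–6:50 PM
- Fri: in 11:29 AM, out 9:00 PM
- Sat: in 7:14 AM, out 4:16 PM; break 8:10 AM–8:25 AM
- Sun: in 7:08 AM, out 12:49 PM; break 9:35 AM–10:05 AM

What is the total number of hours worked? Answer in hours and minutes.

57 h 22 min

Mon: 7:50 AM–1:38 PM = 5 h 48 min; less 30 min break → 5 h 18 min
Tue: 6:13 AM–3:57 PM = 9 h 44 min; less 30 min break → 9 h 14 min
Wed: 11:28 AM–10:18 PM = 10 h 50 min; less 10 min break → 10 h 40 min
Thu: 11:29 AM–9:10 PM = 9 h 41 min; less 60 min break → 8 h 41 min
Fri: 11:29 AM–9:00 PM = 9 h 31 min
Sat: 7:14 AM–4:16 PM = 9 h 2 min; less 15 min break → 8 h 47 min
Sun: 7:08 AM–12:49 PM = 5 h 41 min; less 30 min break → 5 h 11 min
Total: 5 h 18 min + 9 h 14 min + 10 h 40 min + 8 h 41 min + 9 h 31 min + 8 h 47 min + 5 h 11 min = 57 h 22 min.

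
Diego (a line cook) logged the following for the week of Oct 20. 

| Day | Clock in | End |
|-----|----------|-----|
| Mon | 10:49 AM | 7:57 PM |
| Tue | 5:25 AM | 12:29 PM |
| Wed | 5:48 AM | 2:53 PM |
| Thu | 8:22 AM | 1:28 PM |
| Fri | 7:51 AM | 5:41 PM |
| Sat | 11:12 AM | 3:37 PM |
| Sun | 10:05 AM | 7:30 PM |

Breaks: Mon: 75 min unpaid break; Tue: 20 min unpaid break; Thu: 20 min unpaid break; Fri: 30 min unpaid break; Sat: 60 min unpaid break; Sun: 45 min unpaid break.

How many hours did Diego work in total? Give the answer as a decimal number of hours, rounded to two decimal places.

49.88 hours

Mon: 10:49 AM–7:57 PM = 9 h 8 min; less 75 min break → 7 h 53 min
Tue: 5:25 AM–12:29 PM = 7 h 4 min; less 20 min break → 6 h 44 min
Wed: 5:48 AM–2:53 PM = 9 h 5 min
Thu: 8:22 AM–1:28 PM = 5 h 6 min; less 20 min break → 4 h 46 min
Fri: 7:51 AM–5:41 PM = 9 h 50 min; less 30 min break → 9 h 20 min
Sat: 11:12 AM–3:37 PM = 4 h 25 min; less 60 min break → 3 h 25 min
Sun: 10:05 AM–7:30 PM = 9 h 25 min; less 45 min break → 8 h 40 min
Total: 7 h 53 min + 6 h 44 min + 9 h 5 min + 4 h 46 min + 9 h 20 min + 3 h 25 min + 8 h 40 min = 49 h 53 min.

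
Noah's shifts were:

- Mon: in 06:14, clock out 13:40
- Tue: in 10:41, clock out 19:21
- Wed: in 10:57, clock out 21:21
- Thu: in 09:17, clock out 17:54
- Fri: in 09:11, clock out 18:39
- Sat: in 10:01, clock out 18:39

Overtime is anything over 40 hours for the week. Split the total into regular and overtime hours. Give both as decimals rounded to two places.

Mon: 06:14–13:40 = 7 h 26 min
Tue: 10:41–19:21 = 8 h 40 min
Wed: 10:57–21:21 = 10 h 24 min
Thu: 09:17–17:54 = 8 h 37 min
Fri: 09:11–18:39 = 9 h 28 min
Sat: 10:01–18:39 = 8 h 38 min
Total worked: 53 h 13 min = 53.22 h.
Threshold 40 h → overtime 13 h 13 min, regular 40 h 0 min.

Regular 40.00 hours, overtime 13.22 hours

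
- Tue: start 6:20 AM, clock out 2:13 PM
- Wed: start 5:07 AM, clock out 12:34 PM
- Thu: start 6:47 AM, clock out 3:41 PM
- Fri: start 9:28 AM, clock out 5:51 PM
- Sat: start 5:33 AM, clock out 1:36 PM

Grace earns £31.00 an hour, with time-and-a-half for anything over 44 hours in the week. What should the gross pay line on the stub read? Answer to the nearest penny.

Tue: 6:20 AM–2:13 PM = 7 h 53 min
Wed: 5:07 AM–12:34 PM = 7 h 27 min
Thu: 6:47 AM–3:41 PM = 8 h 54 min
Fri: 9:28 AM–5:51 PM = 8 h 23 min
Sat: 5:33 AM–1:36 PM = 8 h 3 min
Total worked: 40 h 40 min = 2440 min.
Regular 40 h 40 min = 2440 min at £31.00/h; overtime 0 h 0 min = 0 min at £46.50/h.
Pay = (2440 × £31.00 + 0 × £46.50) ÷ 60 = £1260.67.

£1260.67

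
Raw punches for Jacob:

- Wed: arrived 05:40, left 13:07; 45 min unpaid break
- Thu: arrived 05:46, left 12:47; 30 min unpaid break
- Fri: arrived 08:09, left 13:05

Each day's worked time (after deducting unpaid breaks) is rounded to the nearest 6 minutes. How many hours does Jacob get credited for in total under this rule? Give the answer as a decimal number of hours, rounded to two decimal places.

18.10 hours

Wed: 05:40–13:07 = 7 h 27 min − 45 min = 6 h 42 min → rounds to 6 h 42 min
Thu: 05:46–12:47 = 7 h 1 min − 30 min = 6 h 31 min → rounds to 6 h 30 min
Fri: 08:09–13:05 = 4 h 56 min → rounds to 4 h 54 min
Total credited: 18 h 6 min.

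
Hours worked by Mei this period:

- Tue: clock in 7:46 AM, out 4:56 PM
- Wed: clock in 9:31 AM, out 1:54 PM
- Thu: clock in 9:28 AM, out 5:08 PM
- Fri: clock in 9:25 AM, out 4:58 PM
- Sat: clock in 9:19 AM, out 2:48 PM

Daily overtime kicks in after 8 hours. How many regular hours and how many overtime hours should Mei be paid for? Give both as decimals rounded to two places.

Regular 33.08 hours, overtime 1.17 hours

Tue: 7:46 AM–4:56 PM = 9 h 10 min
Wed: 9:31 AM–1:54 PM = 4 h 23 min
Thu: 9:28 AM–5:08 PM = 7 h 40 min
Fri: 9:25 AM–4:58 PM = 7 h 33 min
Sat: 9:19 AM–2:48 PM = 5 h 29 min
Tue reg 8 h 0 min / OT 1 h 10 min; Wed reg 4 h 23 min / OT 0 h 0 min; Thu reg 7 h 40 min / OT 0 h 0 min; Fri reg 7 h 33 min / OT 0 h 0 min; Sat reg 5 h 29 min / OT 0 h 0 min.
Totals: regular 33 h 5 min, overtime 1 h 10 min.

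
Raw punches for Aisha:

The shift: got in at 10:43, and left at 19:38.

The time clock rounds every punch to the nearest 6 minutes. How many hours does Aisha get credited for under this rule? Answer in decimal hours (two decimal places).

8.90 hours

The shift: in 10:43→10:42, out 19:38→19:36; 8 h 54 min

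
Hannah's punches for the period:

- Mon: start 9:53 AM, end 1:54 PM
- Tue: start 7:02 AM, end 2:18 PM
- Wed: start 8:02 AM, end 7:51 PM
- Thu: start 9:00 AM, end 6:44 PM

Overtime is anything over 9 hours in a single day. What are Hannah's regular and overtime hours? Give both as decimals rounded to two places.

Mon: 9:53 AM–1:54 PM = 4 h 1 min
Tue: 7:02 AM–2:18 PM = 7 h 16 min
Wed: 8:02 AM–7:51 PM = 11 h 49 min
Thu: 9:00 AM–6:44 PM = 9 h 44 min
Mon reg 4 h 1 min / OT 0 h 0 min; Tue reg 7 h 16 min / OT 0 h 0 min; Wed reg 9 h 0 min / OT 2 h 49 min; Thu reg 9 h 0 min / OT 0 h 44 min.
Totals: regular 29 h 17 min, overtime 3 h 33 min.

Regular 29.28 hours, overtime 3.55 hours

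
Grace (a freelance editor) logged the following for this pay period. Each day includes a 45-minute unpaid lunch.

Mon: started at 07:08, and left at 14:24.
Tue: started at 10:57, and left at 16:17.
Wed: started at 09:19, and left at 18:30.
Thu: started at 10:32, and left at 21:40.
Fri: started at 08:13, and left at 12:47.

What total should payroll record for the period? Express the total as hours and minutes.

Mon: 07:08–14:24 = 7 h 16 min; less 45 min break → 6 h 31 min
Tue: 10:57–16:17 = 5 h 20 min; less 45 min break → 4 h 35 min
Wed: 09:19–18:30 = 9 h 11 min; less 45 min break → 8 h 26 min
Thu: 10:32–21:40 = 11 h 8 min; less 45 min break → 10 h 23 min
Fri: 08:13–12:47 = 4 h 34 min; less 45 min break → 3 h 49 min
Total: 6 h 31 min + 4 h 35 min + 8 h 26 min + 10 h 23 min + 3 h 49 min = 33 h 44 min.

33 h 44 min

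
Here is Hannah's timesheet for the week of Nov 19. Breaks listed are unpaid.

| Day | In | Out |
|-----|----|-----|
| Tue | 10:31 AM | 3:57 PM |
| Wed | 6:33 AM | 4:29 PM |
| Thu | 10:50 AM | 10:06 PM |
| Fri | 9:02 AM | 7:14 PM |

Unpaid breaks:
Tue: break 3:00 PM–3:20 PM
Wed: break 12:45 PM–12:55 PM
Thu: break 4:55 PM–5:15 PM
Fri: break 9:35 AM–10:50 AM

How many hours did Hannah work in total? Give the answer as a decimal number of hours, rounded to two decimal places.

Tue: 10:31 AM–3:57 PM = 5 h 26 min; less 20 min break → 5 h 6 min
Wed: 6:33 AM–4:29 PM = 9 h 56 min; less 10 min break → 9 h 46 min
Thu: 10:50 AM–10:06 PM = 11 h 16 min; less 20 min break → 10 h 56 min
Fri: 9:02 AM–7:14 PM = 10 h 12 min; less 75 min break → 8 h 57 min
Total: 5 h 6 min + 9 h 46 min + 10 h 56 min + 8 h 57 min = 34 h 45 min.

34.75 hours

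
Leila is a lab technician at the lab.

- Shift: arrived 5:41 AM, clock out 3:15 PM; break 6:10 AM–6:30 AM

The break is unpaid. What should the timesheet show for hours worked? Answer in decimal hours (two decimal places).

9.23 hours

Shift: 5:41 AM–3:15 PM = 9 h 34 min; less 20 min break → 9 h 14 min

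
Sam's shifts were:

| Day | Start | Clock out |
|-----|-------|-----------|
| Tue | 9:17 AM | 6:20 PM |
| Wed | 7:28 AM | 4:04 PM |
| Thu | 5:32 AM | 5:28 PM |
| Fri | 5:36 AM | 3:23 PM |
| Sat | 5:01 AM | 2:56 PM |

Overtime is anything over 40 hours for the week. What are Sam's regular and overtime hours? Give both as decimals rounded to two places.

Tue: 9:17 AM–6:20 PM = 9 h 3 min
Wed: 7:28 AM–4:04 PM = 8 h 36 min
Thu: 5:32 AM–5:28 PM = 11 h 56 min
Fri: 5:36 AM–3:23 PM = 9 h 47 min
Sat: 5:01 AM–2:56 PM = 9 h 55 min
Total worked: 49 h 17 min = 49.28 h.
Threshold 40 h → overtime 9 h 17 min, regular 40 h 0 min.

Regular 40.00 hours, overtime 9.28 hours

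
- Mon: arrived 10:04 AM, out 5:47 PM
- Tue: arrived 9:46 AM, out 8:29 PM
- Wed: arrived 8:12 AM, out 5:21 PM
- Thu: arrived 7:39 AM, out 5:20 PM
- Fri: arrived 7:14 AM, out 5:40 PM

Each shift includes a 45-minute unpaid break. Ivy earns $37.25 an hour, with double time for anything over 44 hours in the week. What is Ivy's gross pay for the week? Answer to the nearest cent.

Mon: 10:04 AM–5:47 PM = 7 h 43 min; less 45 min break → 6 h 58 min
Tue: 9:46 AM–8:29 PM = 10 h 43 min; less 45 min break → 9 h 58 min
Wed: 8:12 AM–5:21 PM = 9 h 9 min; less 45 min break → 8 h 24 min
Thu: 7:39 AM–5:20 PM = 9 h 41 min; less 45 min break → 8 h 56 min
Fri: 7:14 AM–5:40 PM = 10 h 26 min; less 45 min break → 9 h 41 min
Total worked: 43 h 57 min = 2637 min.
Regular 43 h 57 min = 2637 min at $37.25/h; overtime 0 h 0 min = 0 min at $74.50/h.
Pay = (2637 × $37.25 + 0 × $74.50) ÷ 60 = $1637.14.

$1637.14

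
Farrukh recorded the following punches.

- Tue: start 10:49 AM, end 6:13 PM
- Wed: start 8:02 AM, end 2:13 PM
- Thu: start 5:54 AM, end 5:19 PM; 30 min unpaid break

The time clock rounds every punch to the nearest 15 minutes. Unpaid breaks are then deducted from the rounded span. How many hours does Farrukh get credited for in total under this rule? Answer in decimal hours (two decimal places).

24.50 hours

Tue: in 10:49 AM→10:45 AM, out 6:13 PM→6:15 PM; 7 h 30 min
Wed: in 8:02 AM→8:00 AM, out 2:13 PM→2:15 PM; 6 h 15 min
Thu: in 5:54 AM→6:00 AM, out 5:19 PM→5:15 PM; 11 h 15 min − 30 min = 10 h 45 min
Total credited: 24 h 30 min.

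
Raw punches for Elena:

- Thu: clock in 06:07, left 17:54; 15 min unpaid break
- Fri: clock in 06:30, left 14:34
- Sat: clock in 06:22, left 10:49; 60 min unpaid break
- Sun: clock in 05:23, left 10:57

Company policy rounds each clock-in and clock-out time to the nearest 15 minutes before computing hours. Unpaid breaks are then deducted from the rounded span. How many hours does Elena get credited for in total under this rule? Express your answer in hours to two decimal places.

Thu: in 06:07→06:00, out 17:54→18:00; 12 h 0 min − 15 min = 11 h 45 min
Fri: in 06:30→06:30, out 14:34→14:30; 8 h 0 min
Sat: in 06:22→06:15, out 10:49→10:45; 4 h 30 min − 60 min = 3 h 30 min
Sun: in 05:23→05:30, out 10:57→11:00; 5 h 30 min
Total credited: 28 h 45 min.

28.75 hours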